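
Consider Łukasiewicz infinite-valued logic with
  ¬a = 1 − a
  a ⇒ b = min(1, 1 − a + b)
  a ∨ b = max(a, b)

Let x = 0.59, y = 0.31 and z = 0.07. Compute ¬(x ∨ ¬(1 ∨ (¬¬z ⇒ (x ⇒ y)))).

0.41

¬z = 1 − 0.07 = 0.93
¬¬z = 1 − 0.93 = 0.07
x ⇒ y = min(1, 1 − 0.59 + 0.31) = min(1, 0.72) = 0.72
¬¬z ⇒ (x ⇒ y) = min(1, 1 − 0.07 + 0.72) = min(1, 1.65) = 1.00
1 ∨ (¬¬z ⇒ (x ⇒ y)) = max(1.00, 1.00) = 1.00
¬(1 ∨ (¬¬z ⇒ (x ⇒ y))) = 1 − 1.00 = 0.00
x ∨ ¬(1 ∨ (¬¬z ⇒ (x ⇒ y))) = max(0.59, 0.00) = 0.59
¬(x ∨ ¬(1 ∨ (¬¬z ⇒ (x ⇒ y)))) = 1 − 0.59 = 0.41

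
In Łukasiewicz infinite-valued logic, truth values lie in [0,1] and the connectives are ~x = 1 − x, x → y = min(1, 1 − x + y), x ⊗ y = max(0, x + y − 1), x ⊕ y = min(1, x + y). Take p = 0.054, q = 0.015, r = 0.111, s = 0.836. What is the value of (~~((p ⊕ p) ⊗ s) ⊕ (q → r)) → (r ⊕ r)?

p ⊕ p = min(1, 0.054 + 0.054) = min(1, 0.108) = 0.108
(p ⊕ p) ⊗ s = max(0, 0.108 + 0.836 − 1) = max(0, -0.056) = 0.000
~((p ⊕ p) ⊗ s) = 1 − 0.000 = 1.000
~~((p ⊕ p) ⊗ s) = 1 − 1.000 = 0.000
q → r = min(1, 1 − 0.015 + 0.111) = min(1, 1.096) = 1.000
~~((p ⊕ p) ⊗ s) ⊕ (q → r) = min(1, 0.000 + 1.000) = min(1, 1.000) = 1.000
r ⊕ r = min(1, 0.111 + 0.111) = min(1, 0.222) = 0.222
(~~((p ⊕ p) ⊗ s) ⊕ (q → r)) → (r ⊕ r) = min(1, 1 − 1.000 + 0.222) = min(1, 0.222) = 0.222

0.222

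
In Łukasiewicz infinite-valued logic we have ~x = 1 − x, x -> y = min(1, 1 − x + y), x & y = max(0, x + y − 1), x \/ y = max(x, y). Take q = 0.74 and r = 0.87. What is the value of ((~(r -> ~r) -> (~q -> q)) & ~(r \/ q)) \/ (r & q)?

0.61

~r = 1 − 0.87 = 0.13
r -> ~r = min(1, 1 − 0.87 + 0.13) = min(1, 0.26) = 0.26
~(r -> ~r) = 1 − 0.26 = 0.74
~q = 1 − 0.74 = 0.26
~q -> q = min(1, 1 − 0.26 + 0.74) = min(1, 1.48) = 1.00
~(r -> ~r) -> (~q -> q) = min(1, 1 − 0.74 + 1.00) = min(1, 1.26) = 1.00
r \/ q = max(0.87, 0.74) = 0.87
~(r \/ q) = 1 − 0.87 = 0.13
(~(r -> ~r) -> (~q -> q)) & ~(r \/ q) = max(0, 1.00 + 0.13 − 1) = max(0, 0.13) = 0.13
r & q = max(0, 0.87 + 0.74 − 1) = max(0, 0.61) = 0.61
((~(r -> ~r) -> (~q -> q)) & ~(r \/ q)) \/ (r & q) = max(0.13, 0.61) = 0.61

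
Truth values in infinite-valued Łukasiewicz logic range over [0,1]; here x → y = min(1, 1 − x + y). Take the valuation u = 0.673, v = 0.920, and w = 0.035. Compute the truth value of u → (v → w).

v → w = min(1, 1 − 0.920 + 0.035) = min(1, 0.115) = 0.115
u → (v → w) = min(1, 1 − 0.673 + 0.115) = min(1, 0.442) = 0.442

0.442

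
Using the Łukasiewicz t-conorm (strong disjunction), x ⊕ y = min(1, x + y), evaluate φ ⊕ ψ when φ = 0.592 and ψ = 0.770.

1.000

φ ⊕ ψ = min(1, 0.592 + 0.770) = min(1, 1.362) = 1.000
For comparison, the Gödel t-conorm max(x, y) would give 0.770.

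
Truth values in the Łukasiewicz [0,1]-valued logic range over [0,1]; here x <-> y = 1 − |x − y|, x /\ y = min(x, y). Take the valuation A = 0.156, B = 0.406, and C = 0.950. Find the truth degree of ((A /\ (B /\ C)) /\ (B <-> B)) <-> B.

B /\ C = min(0.406, 0.950) = 0.406
A /\ (B /\ C) = min(0.156, 0.406) = 0.156
B <-> B = 1 − |0.406 − 0.406| = 1 − 0.000 = 1.000
(A /\ (B /\ C)) /\ (B <-> B) = min(0.156, 1.000) = 0.156
((A /\ (B /\ C)) /\ (B <-> B)) <-> B = 1 − |0.156 − 0.406| = 1 − 0.250 = 0.750

0.750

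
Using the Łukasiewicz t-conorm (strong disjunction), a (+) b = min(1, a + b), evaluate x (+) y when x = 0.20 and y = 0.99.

x (+) y = min(1, 0.20 + 0.99) = min(1, 1.19) = 1.00
For comparison, the Gödel t-conorm max(a, b) would give 0.99.

1.00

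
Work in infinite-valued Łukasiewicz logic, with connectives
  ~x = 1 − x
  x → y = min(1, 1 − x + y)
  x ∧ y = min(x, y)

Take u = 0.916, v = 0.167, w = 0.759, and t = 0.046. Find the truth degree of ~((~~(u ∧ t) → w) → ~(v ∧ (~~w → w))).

u ∧ t = min(0.916, 0.046) = 0.046
~(u ∧ t) = 1 − 0.046 = 0.954
~~(u ∧ t) = 1 − 0.954 = 0.046
~~(u ∧ t) → w = min(1, 1 − 0.046 + 0.759) = min(1, 1.713) = 1.000
~w = 1 − 0.759 = 0.241
~~w = 1 − 0.241 = 0.759
~~w → w = min(1, 1 − 0.759 + 0.759) = min(1, 1.000) = 1.000
v ∧ (~~w → w) = min(0.167, 1.000) = 0.167
~(v ∧ (~~w → w)) = 1 − 0.167 = 0.833
(~~(u ∧ t) → w) → ~(v ∧ (~~w → w)) = min(1, 1 − 1.000 + 0.833) = min(1, 0.833) = 0.833
~((~~(u ∧ t) → w) → ~(v ∧ (~~w → w))) = 1 − 0.833 = 0.167

0.167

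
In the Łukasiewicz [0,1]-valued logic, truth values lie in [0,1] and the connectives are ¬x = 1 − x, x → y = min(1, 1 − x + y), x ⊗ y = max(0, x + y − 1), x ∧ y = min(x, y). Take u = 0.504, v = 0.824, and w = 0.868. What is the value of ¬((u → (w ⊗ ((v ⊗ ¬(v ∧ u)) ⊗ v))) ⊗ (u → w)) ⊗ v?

v ∧ u = min(0.824, 0.504) = 0.504
¬(v ∧ u) = 1 − 0.504 = 0.496
v ⊗ ¬(v ∧ u) = max(0, 0.824 + 0.496 − 1) = max(0, 0.320) = 0.320
(v ⊗ ¬(v ∧ u)) ⊗ v = max(0, 0.320 + 0.824 − 1) = max(0, 0.144) = 0.144
w ⊗ ((v ⊗ ¬(v ∧ u)) ⊗ v) = max(0, 0.868 + 0.144 − 1) = max(0, 0.012) = 0.012
u → (w ⊗ ((v ⊗ ¬(v ∧ u)) ⊗ v)) = min(1, 1 − 0.504 + 0.012) = min(1, 0.508) = 0.508
u → w = min(1, 1 − 0.504 + 0.868) = min(1, 1.364) = 1.000
(u → (w ⊗ ((v ⊗ ¬(v ∧ u)) ⊗ v))) ⊗ (u → w) = max(0, 0.508 + 1.000 − 1) = max(0, 0.508) = 0.508
¬((u → (w ⊗ ((v ⊗ ¬(v ∧ u)) ⊗ v))) ⊗ (u → w)) = 1 − 0.508 = 0.492
¬((u → (w ⊗ ((v ⊗ ¬(v ∧ u)) ⊗ v))) ⊗ (u → w)) ⊗ v = max(0, 0.492 + 0.824 − 1) = max(0, 0.316) = 0.316

0.316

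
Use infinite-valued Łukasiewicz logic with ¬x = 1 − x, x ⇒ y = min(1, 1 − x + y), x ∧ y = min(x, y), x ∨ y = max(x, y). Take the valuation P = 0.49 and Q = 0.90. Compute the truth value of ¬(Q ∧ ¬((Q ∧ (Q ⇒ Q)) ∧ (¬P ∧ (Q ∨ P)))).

0.51

Q ⇒ Q = min(1, 1 − 0.90 + 0.90) = min(1, 1.00) = 1.00
Q ∧ (Q ⇒ Q) = min(0.90, 1.00) = 0.90
¬P = 1 − 0.49 = 0.51
Q ∨ P = max(0.90, 0.49) = 0.90
¬P ∧ (Q ∨ P) = min(0.51, 0.90) = 0.51
(Q ∧ (Q ⇒ Q)) ∧ (¬P ∧ (Q ∨ P)) = min(0.90, 0.51) = 0.51
¬((Q ∧ (Q ⇒ Q)) ∧ (¬P ∧ (Q ∨ P))) = 1 − 0.51 = 0.49
Q ∧ ¬((Q ∧ (Q ⇒ Q)) ∧ (¬P ∧ (Q ∨ P))) = min(0.90, 0.49) = 0.49
¬(Q ∧ ¬((Q ∧ (Q ⇒ Q)) ∧ (¬P ∧ (Q ∨ P)))) = 1 − 0.49 = 0.51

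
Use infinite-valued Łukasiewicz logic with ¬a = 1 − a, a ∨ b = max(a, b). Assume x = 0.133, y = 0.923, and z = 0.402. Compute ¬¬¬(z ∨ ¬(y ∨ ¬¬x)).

0.598

¬x = 1 − 0.133 = 0.867
¬¬x = 1 − 0.867 = 0.133
y ∨ ¬¬x = max(0.923, 0.133) = 0.923
¬(y ∨ ¬¬x) = 1 − 0.923 = 0.077
z ∨ ¬(y ∨ ¬¬x) = max(0.402, 0.077) = 0.402
¬(z ∨ ¬(y ∨ ¬¬x)) = 1 − 0.402 = 0.598
¬¬(z ∨ ¬(y ∨ ¬¬x)) = 1 − 0.598 = 0.402
¬¬¬(z ∨ ¬(y ∨ ¬¬x)) = 1 − 0.402 = 0.598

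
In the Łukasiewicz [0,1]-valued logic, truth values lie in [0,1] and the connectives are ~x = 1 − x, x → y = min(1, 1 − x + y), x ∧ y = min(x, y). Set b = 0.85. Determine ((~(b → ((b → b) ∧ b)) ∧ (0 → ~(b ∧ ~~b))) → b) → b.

b → b = min(1, 1 − 0.85 + 0.85) = min(1, 1.00) = 1.00
(b → b) ∧ b = min(1.00, 0.85) = 0.85
b → ((b → b) ∧ b) = min(1, 1 − 0.85 + 0.85) = min(1, 1.00) = 1.00
~(b → ((b → b) ∧ b)) = 1 − 1.00 = 0.00
~b = 1 − 0.85 = 0.15
~~b = 1 − 0.15 = 0.85
b ∧ ~~b = min(0.85, 0.85) = 0.85
~(b ∧ ~~b) = 1 − 0.85 = 0.15
0 → ~(b ∧ ~~b) = min(1, 1 − 0.00 + 0.15) = min(1, 1.15) = 1.00
~(b → ((b → b) ∧ b)) ∧ (0 → ~(b ∧ ~~b)) = min(0.00, 1.00) = 0.00
(~(b → ((b → b) ∧ b)) ∧ (0 → ~(b ∧ ~~b))) → b = min(1, 1 − 0.00 + 0.85) = min(1, 1.85) = 1.00
((~(b → ((b → b) ∧ b)) ∧ (0 → ~(b ∧ ~~b))) → b) → b = min(1, 1 − 1.00 + 0.85) = min(1, 0.85) = 0.85

0.85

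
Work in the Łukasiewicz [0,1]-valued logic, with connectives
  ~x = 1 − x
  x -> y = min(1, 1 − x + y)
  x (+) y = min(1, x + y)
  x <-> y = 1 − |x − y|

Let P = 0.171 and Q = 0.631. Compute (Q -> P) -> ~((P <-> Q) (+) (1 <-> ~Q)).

Q -> P = min(1, 1 − 0.631 + 0.171) = min(1, 0.540) = 0.540
P <-> Q = 1 − |0.171 − 0.631| = 1 − 0.460 = 0.540
~Q = 1 − 0.631 = 0.369
1 <-> ~Q = 1 − |1.000 − 0.369| = 1 − 0.631 = 0.369
(P <-> Q) (+) (1 <-> ~Q) = min(1, 0.540 + 0.369) = min(1, 0.909) = 0.909
~((P <-> Q) (+) (1 <-> ~Q)) = 1 − 0.909 = 0.091
(Q -> P) -> ~((P <-> Q) (+) (1 <-> ~Q)) = min(1, 1 − 0.540 + 0.091) = min(1, 0.551) = 0.551

0.551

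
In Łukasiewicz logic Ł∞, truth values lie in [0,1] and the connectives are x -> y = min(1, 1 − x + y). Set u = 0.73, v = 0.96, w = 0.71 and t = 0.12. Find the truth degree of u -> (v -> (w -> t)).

0.72

w -> t = min(1, 1 − 0.71 + 0.12) = min(1, 0.41) = 0.41
v -> (w -> t) = min(1, 1 − 0.96 + 0.41) = min(1, 0.45) = 0.45
u -> (v -> (w -> t)) = min(1, 1 − 0.73 + 0.45) = min(1, 0.72) = 0.72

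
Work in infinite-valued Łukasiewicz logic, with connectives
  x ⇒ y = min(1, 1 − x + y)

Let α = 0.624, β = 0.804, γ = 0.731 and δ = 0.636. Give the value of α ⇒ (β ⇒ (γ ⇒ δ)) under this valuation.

γ ⇒ δ = min(1, 1 − 0.731 + 0.636) = min(1, 0.905) = 0.905
β ⇒ (γ ⇒ δ) = min(1, 1 − 0.804 + 0.905) = min(1, 1.101) = 1.000
α ⇒ (β ⇒ (γ ⇒ δ)) = min(1, 1 − 0.624 + 1.000) = min(1, 1.376) = 1.000

1.000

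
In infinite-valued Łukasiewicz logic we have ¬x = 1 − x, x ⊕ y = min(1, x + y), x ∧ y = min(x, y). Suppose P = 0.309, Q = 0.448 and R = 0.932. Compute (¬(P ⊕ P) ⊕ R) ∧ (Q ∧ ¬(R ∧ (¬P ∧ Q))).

P ⊕ P = min(1, 0.309 + 0.309) = min(1, 0.618) = 0.618
¬(P ⊕ P) = 1 − 0.618 = 0.382
¬(P ⊕ P) ⊕ R = min(1, 0.382 + 0.932) = min(1, 1.314) = 1.000
¬P = 1 − 0.309 = 0.691
¬P ∧ Q = min(0.691, 0.448) = 0.448
R ∧ (¬P ∧ Q) = min(0.932, 0.448) = 0.448
¬(R ∧ (¬P ∧ Q)) = 1 − 0.448 = 0.552
Q ∧ ¬(R ∧ (¬P ∧ Q)) = min(0.448, 0.552) = 0.448
(¬(P ⊕ P) ⊕ R) ∧ (Q ∧ ¬(R ∧ (¬P ∧ Q))) = min(1.000, 0.448) = 0.448

0.448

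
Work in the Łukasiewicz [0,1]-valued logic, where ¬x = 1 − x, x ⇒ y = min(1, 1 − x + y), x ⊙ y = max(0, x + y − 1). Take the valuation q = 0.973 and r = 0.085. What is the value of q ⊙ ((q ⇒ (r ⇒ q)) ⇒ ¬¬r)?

0.058

r ⇒ q = min(1, 1 − 0.085 + 0.973) = min(1, 1.888) = 1.000
q ⇒ (r ⇒ q) = min(1, 1 − 0.973 + 1.000) = min(1, 1.027) = 1.000
¬r = 1 − 0.085 = 0.915
¬¬r = 1 − 0.915 = 0.085
(q ⇒ (r ⇒ q)) ⇒ ¬¬r = min(1, 1 − 1.000 + 0.085) = min(1, 0.085) = 0.085
q ⊙ ((q ⇒ (r ⇒ q)) ⇒ ¬¬r) = max(0, 0.973 + 0.085 − 1) = max(0, 0.058) = 0.058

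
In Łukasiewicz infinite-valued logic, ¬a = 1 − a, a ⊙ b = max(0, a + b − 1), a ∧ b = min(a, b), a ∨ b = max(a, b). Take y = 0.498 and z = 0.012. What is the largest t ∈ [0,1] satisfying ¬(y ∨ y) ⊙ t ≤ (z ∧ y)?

y ∨ y = max(0.498, 0.498) = 0.498
¬(y ∨ y) = 1 − 0.498 = 0.502
So the left factor is ¬(y ∨ y) = 0.502.
z ∧ y = min(0.012, 0.498) = 0.012
So the right-hand bound is z ∧ y = 0.012.
The residuum of the Łukasiewicz t-norm gives the supremum: min(1, 1 − 0.502 + 0.012).
1 − 0.502 + 0.012 = 0.510, so t = min(1, 0.510) = 0.510.
Check: 0.502 ⊙ 0.510 = max(0, 0.012) = 0.012 ≤ 0.012.

0.510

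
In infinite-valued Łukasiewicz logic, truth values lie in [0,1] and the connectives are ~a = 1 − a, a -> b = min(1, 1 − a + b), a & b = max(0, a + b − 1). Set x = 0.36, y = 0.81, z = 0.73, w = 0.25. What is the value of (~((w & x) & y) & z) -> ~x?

w & x = max(0, 0.25 + 0.36 − 1) = max(0, -0.39) = 0.00
(w & x) & y = max(0, 0.00 + 0.81 − 1) = max(0, -0.19) = 0.00
~((w & x) & y) = 1 − 0.00 = 1.00
~((w & x) & y) & z = max(0, 1.00 + 0.73 − 1) = max(0, 0.73) = 0.73
~x = 1 − 0.36 = 0.64
(~((w & x) & y) & z) -> ~x = min(1, 1 − 0.73 + 0.64) = min(1, 0.91) = 0.91

0.91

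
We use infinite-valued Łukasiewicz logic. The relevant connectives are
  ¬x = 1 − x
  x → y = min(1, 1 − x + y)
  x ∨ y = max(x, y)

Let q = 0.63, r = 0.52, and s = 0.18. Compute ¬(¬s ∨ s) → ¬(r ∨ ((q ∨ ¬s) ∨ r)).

1.00

¬s = 1 − 0.18 = 0.82
¬s ∨ s = max(0.82, 0.18) = 0.82
¬(¬s ∨ s) = 1 − 0.82 = 0.18
q ∨ ¬s = max(0.63, 0.82) = 0.82
(q ∨ ¬s) ∨ r = max(0.82, 0.52) = 0.82
r ∨ ((q ∨ ¬s) ∨ r) = max(0.52, 0.82) = 0.82
¬(r ∨ ((q ∨ ¬s) ∨ r)) = 1 − 0.82 = 0.18
¬(¬s ∨ s) → ¬(r ∨ ((q ∨ ¬s) ∨ r)) = min(1, 1 − 0.18 + 0.18) = min(1, 1.00) = 1.00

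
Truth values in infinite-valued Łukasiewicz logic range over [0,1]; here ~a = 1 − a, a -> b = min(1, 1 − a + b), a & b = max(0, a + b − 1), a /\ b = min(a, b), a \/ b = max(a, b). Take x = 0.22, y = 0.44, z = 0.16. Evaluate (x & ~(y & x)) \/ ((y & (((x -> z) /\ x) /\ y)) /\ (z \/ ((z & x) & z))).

y & x = max(0, 0.44 + 0.22 − 1) = max(0, -0.34) = 0.00
~(y & x) = 1 − 0.00 = 1.00
x & ~(y & x) = max(0, 0.22 + 1.00 − 1) = max(0, 0.22) = 0.22
x -> z = min(1, 1 − 0.22 + 0.16) = min(1, 0.94) = 0.94
(x -> z) /\ x = min(0.94, 0.22) = 0.22
((x -> z) /\ x) /\ y = min(0.22, 0.44) = 0.22
y & (((x -> z) /\ x) /\ y) = max(0, 0.44 + 0.22 − 1) = max(0, -0.34) = 0.00
z & x = max(0, 0.16 + 0.22 − 1) = max(0, -0.62) = 0.00
(z & x) & z = max(0, 0.00 + 0.16 − 1) = max(0, -0.84) = 0.00
z \/ ((z & x) & z) = max(0.16, 0.00) = 0.16
(y & (((x -> z) /\ x) /\ y)) /\ (z \/ ((z & x) & z)) = min(0.00, 0.16) = 0.00
(x & ~(y & x)) \/ ((y & (((x -> z) /\ x) /\ y)) /\ (z \/ ((z & x) & z))) = max(0.22, 0.00) = 0.22

0.22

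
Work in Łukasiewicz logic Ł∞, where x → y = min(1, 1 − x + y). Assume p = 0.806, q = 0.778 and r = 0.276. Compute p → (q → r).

0.692

q → r = min(1, 1 − 0.778 + 0.276) = min(1, 0.498) = 0.498
p → (q → r) = min(1, 1 − 0.806 + 0.498) = min(1, 0.692) = 0.692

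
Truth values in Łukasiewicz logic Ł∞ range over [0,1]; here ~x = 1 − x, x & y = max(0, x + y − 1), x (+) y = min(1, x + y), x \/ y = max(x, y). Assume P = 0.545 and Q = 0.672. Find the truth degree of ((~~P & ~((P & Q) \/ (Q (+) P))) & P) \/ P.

0.545

~P = 1 − 0.545 = 0.455
~~P = 1 − 0.455 = 0.545
P & Q = max(0, 0.545 + 0.672 − 1) = max(0, 0.217) = 0.217
Q (+) P = min(1, 0.672 + 0.545) = min(1, 1.217) = 1.000
(P & Q) \/ (Q (+) P) = max(0.217, 1.000) = 1.000
~((P & Q) \/ (Q (+) P)) = 1 − 1.000 = 0.000
~~P & ~((P & Q) \/ (Q (+) P)) = max(0, 0.545 + 0.000 − 1) = max(0, -0.455) = 0.000
(~~P & ~((P & Q) \/ (Q (+) P))) & P = max(0, 0.000 + 0.545 − 1) = max(0, -0.455) = 0.000
((~~P & ~((P & Q) \/ (Q (+) P))) & P) \/ P = max(0.000, 0.545) = 0.545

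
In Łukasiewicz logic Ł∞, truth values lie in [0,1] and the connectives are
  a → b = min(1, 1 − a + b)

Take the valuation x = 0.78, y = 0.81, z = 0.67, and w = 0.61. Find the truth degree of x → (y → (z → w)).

z → w = min(1, 1 − 0.67 + 0.61) = min(1, 0.94) = 0.94
y → (z → w) = min(1, 1 − 0.81 + 0.94) = min(1, 1.13) = 1.00
x → (y → (z → w)) = min(1, 1 − 0.78 + 1.00) = min(1, 1.22) = 1.00

1.00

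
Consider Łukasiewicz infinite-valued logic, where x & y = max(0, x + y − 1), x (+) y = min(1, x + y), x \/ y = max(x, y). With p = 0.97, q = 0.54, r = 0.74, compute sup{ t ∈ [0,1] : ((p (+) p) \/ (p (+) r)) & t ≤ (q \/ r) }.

p (+) p = min(1, 0.97 + 0.97) = min(1, 1.94) = 1.00
p (+) r = min(1, 0.97 + 0.74) = min(1, 1.71) = 1.00
(p (+) p) \/ (p (+) r) = max(1.00, 1.00) = 1.00
So the left factor is (p (+) p) \/ (p (+) r) = 1.00.
q \/ r = max(0.54, 0.74) = 0.74
So the right-hand bound is q \/ r = 0.74.
The residuum of the Łukasiewicz t-norm gives the supremum: min(1, 1 − 1.00 + 0.74).
1 − 1.00 + 0.74 = 0.74, so t = min(1, 0.74) = 0.74.
Check: 1.00 & 0.74 = max(0, 0.74) = 0.74 ≤ 0.74.

0.74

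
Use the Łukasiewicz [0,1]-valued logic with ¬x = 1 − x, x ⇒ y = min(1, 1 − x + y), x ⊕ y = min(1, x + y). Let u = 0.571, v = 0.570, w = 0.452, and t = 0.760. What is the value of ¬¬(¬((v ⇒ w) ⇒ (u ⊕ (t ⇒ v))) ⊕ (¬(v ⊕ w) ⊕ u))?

v ⇒ w = min(1, 1 − 0.570 + 0.452) = min(1, 0.882) = 0.882
t ⇒ v = min(1, 1 − 0.760 + 0.570) = min(1, 0.810) = 0.810
u ⊕ (t ⇒ v) = min(1, 0.571 + 0.810) = min(1, 1.381) = 1.000
(v ⇒ w) ⇒ (u ⊕ (t ⇒ v)) = min(1, 1 − 0.882 + 1.000) = min(1, 1.118) = 1.000
¬((v ⇒ w) ⇒ (u ⊕ (t ⇒ v))) = 1 − 1.000 = 0.000
v ⊕ w = min(1, 0.570 + 0.452) = min(1, 1.022) = 1.000
¬(v ⊕ w) = 1 − 1.000 = 0.000
¬(v ⊕ w) ⊕ u = min(1, 0.000 + 0.571) = min(1, 0.571) = 0.571
¬((v ⇒ w) ⇒ (u ⊕ (t ⇒ v))) ⊕ (¬(v ⊕ w) ⊕ u) = min(1, 0.000 + 0.571) = min(1, 0.571) = 0.571
¬(¬((v ⇒ w) ⇒ (u ⊕ (t ⇒ v))) ⊕ (¬(v ⊕ w) ⊕ u)) = 1 − 0.571 = 0.429
¬¬(¬((v ⇒ w) ⇒ (u ⊕ (t ⇒ v))) ⊕ (¬(v ⊕ w) ⊕ u)) = 1 − 0.429 = 0.571

0.571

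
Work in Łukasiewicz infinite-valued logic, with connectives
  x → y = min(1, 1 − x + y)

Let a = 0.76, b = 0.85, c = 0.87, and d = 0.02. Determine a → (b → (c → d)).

0.54

c → d = min(1, 1 − 0.87 + 0.02) = min(1, 0.15) = 0.15
b → (c → d) = min(1, 1 − 0.85 + 0.15) = min(1, 0.30) = 0.30
a → (b → (c → d)) = min(1, 1 − 0.76 + 0.30) = min(1, 0.54) = 0.54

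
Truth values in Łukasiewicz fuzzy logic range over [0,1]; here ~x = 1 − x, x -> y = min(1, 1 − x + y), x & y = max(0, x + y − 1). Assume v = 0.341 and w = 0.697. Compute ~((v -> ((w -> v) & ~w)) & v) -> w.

0.697

w -> v = min(1, 1 − 0.697 + 0.341) = min(1, 0.644) = 0.644
~w = 1 − 0.697 = 0.303
(w -> v) & ~w = max(0, 0.644 + 0.303 − 1) = max(0, -0.053) = 0.000
v -> ((w -> v) & ~w) = min(1, 1 − 0.341 + 0.000) = min(1, 0.659) = 0.659
(v -> ((w -> v) & ~w)) & v = max(0, 0.659 + 0.341 − 1) = max(0, 0.000) = 0.000
~((v -> ((w -> v) & ~w)) & v) = 1 − 0.000 = 1.000
~((v -> ((w -> v) & ~w)) & v) -> w = min(1, 1 − 1.000 + 0.697) = min(1, 0.697) = 0.697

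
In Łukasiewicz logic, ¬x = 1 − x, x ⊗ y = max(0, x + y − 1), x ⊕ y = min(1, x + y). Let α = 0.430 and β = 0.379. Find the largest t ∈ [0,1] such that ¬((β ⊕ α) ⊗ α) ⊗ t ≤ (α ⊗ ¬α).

0.239

β ⊕ α = min(1, 0.379 + 0.430) = min(1, 0.809) = 0.809
(β ⊕ α) ⊗ α = max(0, 0.809 + 0.430 − 1) = max(0, 0.239) = 0.239
¬((β ⊕ α) ⊗ α) = 1 − 0.239 = 0.761
So the left factor is ¬((β ⊕ α) ⊗ α) = 0.761.
¬α = 1 − 0.430 = 0.570
α ⊗ ¬α = max(0, 0.430 + 0.570 − 1) = max(0, 0.000) = 0.000
So the right-hand bound is α ⊗ ¬α = 0.000.
The residuum of the Łukasiewicz t-norm gives the supremum: min(1, 1 − 0.761 + 0.000).
1 − 0.761 + 0.000 = 0.239, so t = min(1, 0.239) = 0.239.
Check: 0.761 ⊗ 0.239 = max(0, 0.000) = 0.000 ≤ 0.000.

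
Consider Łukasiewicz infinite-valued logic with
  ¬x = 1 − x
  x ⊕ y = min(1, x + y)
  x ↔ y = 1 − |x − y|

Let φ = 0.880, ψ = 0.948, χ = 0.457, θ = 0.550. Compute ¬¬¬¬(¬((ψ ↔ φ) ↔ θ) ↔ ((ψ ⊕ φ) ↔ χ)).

0.925

ψ ↔ φ = 1 − |0.948 − 0.880| = 1 − 0.068 = 0.932
(ψ ↔ φ) ↔ θ = 1 − |0.932 − 0.550| = 1 − 0.382 = 0.618
¬((ψ ↔ φ) ↔ θ) = 1 − 0.618 = 0.382
ψ ⊕ φ = min(1, 0.948 + 0.880) = min(1, 1.828) = 1.000
(ψ ⊕ φ) ↔ χ = 1 − |1.000 − 0.457| = 1 − 0.543 = 0.457
¬((ψ ↔ φ) ↔ θ) ↔ ((ψ ⊕ φ) ↔ χ) = 1 − |0.382 − 0.457| = 1 − 0.075 = 0.925
¬(¬((ψ ↔ φ) ↔ θ) ↔ ((ψ ⊕ φ) ↔ χ)) = 1 − 0.925 = 0.075
¬¬(¬((ψ ↔ φ) ↔ θ) ↔ ((ψ ⊕ φ) ↔ χ)) = 1 − 0.075 = 0.925
¬¬¬(¬((ψ ↔ φ) ↔ θ) ↔ ((ψ ⊕ φ) ↔ χ)) = 1 − 0.925 = 0.075
¬¬¬¬(¬((ψ ↔ φ) ↔ θ) ↔ ((ψ ⊕ φ) ↔ χ)) = 1 − 0.075 = 0.925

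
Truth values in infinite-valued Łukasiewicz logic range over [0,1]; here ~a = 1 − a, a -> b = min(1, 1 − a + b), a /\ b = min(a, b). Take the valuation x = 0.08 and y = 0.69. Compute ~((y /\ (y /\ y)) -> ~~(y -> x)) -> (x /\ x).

y /\ y = min(0.69, 0.69) = 0.69
y /\ (y /\ y) = min(0.69, 0.69) = 0.69
y -> x = min(1, 1 − 0.69 + 0.08) = min(1, 0.39) = 0.39
~(y -> x) = 1 − 0.39 = 0.61
~~(y -> x) = 1 − 0.61 = 0.39
(y /\ (y /\ y)) -> ~~(y -> x) = min(1, 1 − 0.69 + 0.39) = min(1, 0.70) = 0.70
~((y /\ (y /\ y)) -> ~~(y -> x)) = 1 − 0.70 = 0.30
x /\ x = min(0.08, 0.08) = 0.08
~((y /\ (y /\ y)) -> ~~(y -> x)) -> (x /\ x) = min(1, 1 − 0.30 + 0.08) = min(1, 0.78) = 0.78

0.78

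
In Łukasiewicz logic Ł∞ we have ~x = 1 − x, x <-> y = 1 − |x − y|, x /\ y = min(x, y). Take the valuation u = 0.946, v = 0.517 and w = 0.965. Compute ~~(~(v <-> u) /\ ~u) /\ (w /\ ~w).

0.035

v <-> u = 1 − |0.517 − 0.946| = 1 − 0.429 = 0.571
~(v <-> u) = 1 − 0.571 = 0.429
~u = 1 − 0.946 = 0.054
~(v <-> u) /\ ~u = min(0.429, 0.054) = 0.054
~(~(v <-> u) /\ ~u) = 1 − 0.054 = 0.946
~~(~(v <-> u) /\ ~u) = 1 − 0.946 = 0.054
~w = 1 − 0.965 = 0.035
w /\ ~w = min(0.965, 0.035) = 0.035
~~(~(v <-> u) /\ ~u) /\ (w /\ ~w) = min(0.054, 0.035) = 0.035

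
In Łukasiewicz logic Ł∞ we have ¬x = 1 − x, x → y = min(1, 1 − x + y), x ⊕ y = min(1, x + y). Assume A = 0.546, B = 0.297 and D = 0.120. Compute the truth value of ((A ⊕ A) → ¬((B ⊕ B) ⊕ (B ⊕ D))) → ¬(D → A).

1.000

A ⊕ A = min(1, 0.546 + 0.546) = min(1, 1.092) = 1.000
B ⊕ B = min(1, 0.297 + 0.297) = min(1, 0.594) = 0.594
B ⊕ D = min(1, 0.297 + 0.120) = min(1, 0.417) = 0.417
(B ⊕ B) ⊕ (B ⊕ D) = min(1, 0.594 + 0.417) = min(1, 1.011) = 1.000
¬((B ⊕ B) ⊕ (B ⊕ D)) = 1 − 1.000 = 0.000
(A ⊕ A) → ¬((B ⊕ B) ⊕ (B ⊕ D)) = min(1, 1 − 1.000 + 0.000) = min(1, 0.000) = 0.000
D → A = min(1, 1 − 0.120 + 0.546) = min(1, 1.426) = 1.000
¬(D → A) = 1 − 1.000 = 0.000
((A ⊕ A) → ¬((B ⊕ B) ⊕ (B ⊕ D))) → ¬(D → A) = min(1, 1 − 0.000 + 0.000) = min(1, 1.000) = 1.000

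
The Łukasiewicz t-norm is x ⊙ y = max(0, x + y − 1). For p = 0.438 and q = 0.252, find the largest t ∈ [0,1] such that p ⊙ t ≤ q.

0.814

The residuum of the Łukasiewicz t-norm gives the supremum: min(1, 1 − 0.438 + 0.252).
1 − 0.438 + 0.252 = 0.814, so t = min(1, 0.814) = 0.814.
Check: 0.438 ⊙ 0.814 = max(0, 0.252) = 0.252 ≤ 0.252.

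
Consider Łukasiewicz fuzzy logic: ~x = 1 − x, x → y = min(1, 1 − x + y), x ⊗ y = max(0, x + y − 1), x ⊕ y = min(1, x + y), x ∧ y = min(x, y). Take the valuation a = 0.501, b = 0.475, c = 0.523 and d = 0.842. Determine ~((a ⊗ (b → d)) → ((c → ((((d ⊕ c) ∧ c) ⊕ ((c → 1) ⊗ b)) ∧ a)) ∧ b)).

b → d = min(1, 1 − 0.475 + 0.842) = min(1, 1.367) = 1.000
a ⊗ (b → d) = max(0, 0.501 + 1.000 − 1) = max(0, 0.501) = 0.501
d ⊕ c = min(1, 0.842 + 0.523) = min(1, 1.365) = 1.000
(d ⊕ c) ∧ c = min(1.000, 0.523) = 0.523
c → 1 = min(1, 1 − 0.523 + 1.000) = min(1, 1.477) = 1.000
(c → 1) ⊗ b = max(0, 1.000 + 0.475 − 1) = max(0, 0.475) = 0.475
((d ⊕ c) ∧ c) ⊕ ((c → 1) ⊗ b) = min(1, 0.523 + 0.475) = min(1, 0.998) = 0.998
(((d ⊕ c) ∧ c) ⊕ ((c → 1) ⊗ b)) ∧ a = min(0.998, 0.501) = 0.501
c → ((((d ⊕ c) ∧ c) ⊕ ((c → 1) ⊗ b)) ∧ a) = min(1, 1 − 0.523 + 0.501) = min(1, 0.978) = 0.978
(c → ((((d ⊕ c) ∧ c) ⊕ ((c → 1) ⊗ b)) ∧ a)) ∧ b = min(0.978, 0.475) = 0.475
(a ⊗ (b → d)) → ((c → ((((d ⊕ c) ∧ c) ⊕ ((c → 1) ⊗ b)) ∧ a)) ∧ b) = min(1, 1 − 0.501 + 0.475) = min(1, 0.974) = 0.974
~((a ⊗ (b → d)) → ((c → ((((d ⊕ c) ∧ c) ⊕ ((c → 1) ⊗ b)) ∧ a)) ∧ b)) = 1 − 0.974 = 0.026

0.026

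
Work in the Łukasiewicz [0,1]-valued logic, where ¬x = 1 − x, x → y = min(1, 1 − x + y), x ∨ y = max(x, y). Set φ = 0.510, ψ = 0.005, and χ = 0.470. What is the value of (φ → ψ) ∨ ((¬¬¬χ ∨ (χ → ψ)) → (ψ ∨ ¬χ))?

φ → ψ = min(1, 1 − 0.510 + 0.005) = min(1, 0.495) = 0.495
¬χ = 1 − 0.470 = 0.530
¬¬χ = 1 − 0.530 = 0.470
¬¬¬χ = 1 − 0.470 = 0.530
χ → ψ = min(1, 1 − 0.470 + 0.005) = min(1, 0.535) = 0.535
¬¬¬χ ∨ (χ → ψ) = max(0.530, 0.535) = 0.535
ψ ∨ ¬χ = max(0.005, 0.530) = 0.530
(¬¬¬χ ∨ (χ → ψ)) → (ψ ∨ ¬χ) = min(1, 1 − 0.535 + 0.530) = min(1, 0.995) = 0.995
(φ → ψ) ∨ ((¬¬¬χ ∨ (χ → ψ)) → (ψ ∨ ¬χ)) = max(0.495, 0.995) = 0.995

0.995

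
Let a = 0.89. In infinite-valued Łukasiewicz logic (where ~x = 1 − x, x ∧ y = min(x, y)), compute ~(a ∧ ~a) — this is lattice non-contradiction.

0.89

~a = 1 − 0.89 = 0.11
a ∧ ~a = min(0.89, 0.11) = 0.11
~(a ∧ ~a) = 1 − 0.11 = 0.89
(The value 0.89 < 1 shows this instance is not satisfied; not a Ł∞-tautology — its value is 1 − min(a, 1−a).)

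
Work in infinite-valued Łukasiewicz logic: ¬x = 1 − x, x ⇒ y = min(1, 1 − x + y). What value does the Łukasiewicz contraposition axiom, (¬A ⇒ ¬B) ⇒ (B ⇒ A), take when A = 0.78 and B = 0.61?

1.00

¬A = 1 − 0.78 = 0.22
¬B = 1 − 0.61 = 0.39
¬A ⇒ ¬B = min(1, 1 − 0.22 + 0.39) = min(1, 1.17) = 1.00
B ⇒ A = min(1, 1 − 0.61 + 0.78) = min(1, 1.17) = 1.00
(¬A ⇒ ¬B) ⇒ (B ⇒ A) = min(1, 1 − 1.00 + 1.00) = min(1, 1.00) = 1.00
(As expected: an axiom of Ł∞, always 1.)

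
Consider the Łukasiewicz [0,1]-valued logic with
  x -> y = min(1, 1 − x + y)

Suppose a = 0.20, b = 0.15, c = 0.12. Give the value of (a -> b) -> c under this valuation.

a -> b = min(1, 1 − 0.20 + 0.15) = min(1, 0.95) = 0.95
(a -> b) -> c = min(1, 1 − 0.95 + 0.12) = min(1, 0.17) = 0.17

0.17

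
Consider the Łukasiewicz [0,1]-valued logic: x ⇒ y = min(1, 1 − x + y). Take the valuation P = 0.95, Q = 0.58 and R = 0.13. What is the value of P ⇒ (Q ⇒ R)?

Q ⇒ R = min(1, 1 − 0.58 + 0.13) = min(1, 0.55) = 0.55
P ⇒ (Q ⇒ R) = min(1, 1 − 0.95 + 0.55) = min(1, 0.60) = 0.60

0.60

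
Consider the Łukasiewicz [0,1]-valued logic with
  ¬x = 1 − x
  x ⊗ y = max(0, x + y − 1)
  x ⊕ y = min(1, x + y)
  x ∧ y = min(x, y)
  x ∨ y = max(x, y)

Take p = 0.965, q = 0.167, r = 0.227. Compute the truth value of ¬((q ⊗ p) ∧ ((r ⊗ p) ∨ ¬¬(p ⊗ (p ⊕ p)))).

q ⊗ p = max(0, 0.167 + 0.965 − 1) = max(0, 0.132) = 0.132
r ⊗ p = max(0, 0.227 + 0.965 − 1) = max(0, 0.192) = 0.192
p ⊕ p = min(1, 0.965 + 0.965) = min(1, 1.930) = 1.000
p ⊗ (p ⊕ p) = max(0, 0.965 + 1.000 − 1) = max(0, 0.965) = 0.965
¬(p ⊗ (p ⊕ p)) = 1 − 0.965 = 0.035
¬¬(p ⊗ (p ⊕ p)) = 1 − 0.035 = 0.965
(r ⊗ p) ∨ ¬¬(p ⊗ (p ⊕ p)) = max(0.192, 0.965) = 0.965
(q ⊗ p) ∧ ((r ⊗ p) ∨ ¬¬(p ⊗ (p ⊕ p))) = min(0.132, 0.965) = 0.132
¬((q ⊗ p) ∧ ((r ⊗ p) ∨ ¬¬(p ⊗ (p ⊕ p)))) = 1 − 0.132 = 0.868

0.868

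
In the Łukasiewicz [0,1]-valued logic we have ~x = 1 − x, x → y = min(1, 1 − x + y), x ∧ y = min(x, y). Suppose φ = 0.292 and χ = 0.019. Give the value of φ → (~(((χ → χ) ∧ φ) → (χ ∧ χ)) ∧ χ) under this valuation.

χ → χ = min(1, 1 − 0.019 + 0.019) = min(1, 1.000) = 1.000
(χ → χ) ∧ φ = min(1.000, 0.292) = 0.292
χ ∧ χ = min(0.019, 0.019) = 0.019
((χ → χ) ∧ φ) → (χ ∧ χ) = min(1, 1 − 0.292 + 0.019) = min(1, 0.727) = 0.727
~(((χ → χ) ∧ φ) → (χ ∧ χ)) = 1 − 0.727 = 0.273
~(((χ → χ) ∧ φ) → (χ ∧ χ)) ∧ χ = min(0.273, 0.019) = 0.019
φ → (~(((χ → χ) ∧ φ) → (χ ∧ χ)) ∧ χ) = min(1, 1 − 0.292 + 0.019) = min(1, 0.727) = 0.727

0.727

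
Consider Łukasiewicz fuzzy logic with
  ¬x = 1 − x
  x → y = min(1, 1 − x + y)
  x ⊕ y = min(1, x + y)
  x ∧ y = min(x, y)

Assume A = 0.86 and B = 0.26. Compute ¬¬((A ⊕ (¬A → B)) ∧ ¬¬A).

¬A = 1 − 0.86 = 0.14
¬A → B = min(1, 1 − 0.14 + 0.26) = min(1, 1.12) = 1.00
A ⊕ (¬A → B) = min(1, 0.86 + 1.00) = min(1, 1.86) = 1.00
¬¬A = 1 − 0.14 = 0.86
(A ⊕ (¬A → B)) ∧ ¬¬A = min(1.00, 0.86) = 0.86
¬((A ⊕ (¬A → B)) ∧ ¬¬A) = 1 − 0.86 = 0.14
¬¬((A ⊕ (¬A → B)) ∧ ¬¬A) = 1 − 0.14 = 0.86

0.86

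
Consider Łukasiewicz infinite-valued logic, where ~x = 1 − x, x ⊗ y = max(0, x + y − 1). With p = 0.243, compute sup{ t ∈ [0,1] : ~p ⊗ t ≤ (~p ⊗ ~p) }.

0.757

~p = 1 − 0.243 = 0.757
So the left factor is ~p = 0.757.
~p ⊗ ~p = max(0, 0.757 + 0.757 − 1) = max(0, 0.514) = 0.514
So the right-hand bound is ~p ⊗ ~p = 0.514.
The residuum of the Łukasiewicz t-norm gives the supremum: min(1, 1 − 0.757 + 0.514).
1 − 0.757 + 0.514 = 0.757, so t = min(1, 0.757) = 0.757.
Check: 0.757 ⊗ 0.757 = max(0, 0.514) = 0.514 ≤ 0.514.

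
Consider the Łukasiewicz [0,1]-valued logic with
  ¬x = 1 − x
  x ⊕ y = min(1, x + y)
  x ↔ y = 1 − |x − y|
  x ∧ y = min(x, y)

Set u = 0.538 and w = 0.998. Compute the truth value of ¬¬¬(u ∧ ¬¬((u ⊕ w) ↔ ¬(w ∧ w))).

0.998

u ⊕ w = min(1, 0.538 + 0.998) = min(1, 1.536) = 1.000
w ∧ w = min(0.998, 0.998) = 0.998
¬(w ∧ w) = 1 − 0.998 = 0.002
(u ⊕ w) ↔ ¬(w ∧ w) = 1 − |1.000 − 0.002| = 1 − 0.998 = 0.002
¬((u ⊕ w) ↔ ¬(w ∧ w)) = 1 − 0.002 = 0.998
¬¬((u ⊕ w) ↔ ¬(w ∧ w)) = 1 − 0.998 = 0.002
u ∧ ¬¬((u ⊕ w) ↔ ¬(w ∧ w)) = min(0.538, 0.002) = 0.002
¬(u ∧ ¬¬((u ⊕ w) ↔ ¬(w ∧ w))) = 1 − 0.002 = 0.998
¬¬(u ∧ ¬¬((u ⊕ w) ↔ ¬(w ∧ w))) = 1 − 0.998 = 0.002
¬¬¬(u ∧ ¬¬((u ⊕ w) ↔ ¬(w ∧ w))) = 1 − 0.002 = 0.998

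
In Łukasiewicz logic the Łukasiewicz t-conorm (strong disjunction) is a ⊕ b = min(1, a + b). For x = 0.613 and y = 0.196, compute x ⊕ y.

0.809

x ⊕ y = min(1, 0.613 + 0.196) = min(1, 0.809) = 0.809
For comparison, the Gödel t-conorm max(a, b) would give 0.613.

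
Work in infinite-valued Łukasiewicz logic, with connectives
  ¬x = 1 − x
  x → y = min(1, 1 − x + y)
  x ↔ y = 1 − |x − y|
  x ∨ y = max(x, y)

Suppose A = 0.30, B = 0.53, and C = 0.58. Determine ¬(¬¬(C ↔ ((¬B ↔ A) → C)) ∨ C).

¬B = 1 − 0.53 = 0.47
¬B ↔ A = 1 − |0.47 − 0.30| = 1 − 0.17 = 0.83
(¬B ↔ A) → C = min(1, 1 − 0.83 + 0.58) = min(1, 0.75) = 0.75
C ↔ ((¬B ↔ A) → C) = 1 − |0.58 − 0.75| = 1 − 0.17 = 0.83
¬(C ↔ ((¬B ↔ A) → C)) = 1 − 0.83 = 0.17
¬¬(C ↔ ((¬B ↔ A) → C)) = 1 − 0.17 = 0.83
¬¬(C ↔ ((¬B ↔ A) → C)) ∨ C = max(0.83, 0.58) = 0.83
¬(¬¬(C ↔ ((¬B ↔ A) → C)) ∨ C) = 1 − 0.83 = 0.17

0.17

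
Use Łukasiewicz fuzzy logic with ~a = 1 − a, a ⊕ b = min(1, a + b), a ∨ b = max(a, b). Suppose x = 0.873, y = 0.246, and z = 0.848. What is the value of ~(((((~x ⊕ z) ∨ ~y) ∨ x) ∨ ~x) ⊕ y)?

~x = 1 − 0.873 = 0.127
~x ⊕ z = min(1, 0.127 + 0.848) = min(1, 0.975) = 0.975
~y = 1 − 0.246 = 0.754
(~x ⊕ z) ∨ ~y = max(0.975, 0.754) = 0.975
((~x ⊕ z) ∨ ~y) ∨ x = max(0.975, 0.873) = 0.975
(((~x ⊕ z) ∨ ~y) ∨ x) ∨ ~x = max(0.975, 0.127) = 0.975
((((~x ⊕ z) ∨ ~y) ∨ x) ∨ ~x) ⊕ y = min(1, 0.975 + 0.246) = min(1, 1.221) = 1.000
~(((((~x ⊕ z) ∨ ~y) ∨ x) ∨ ~x) ⊕ y) = 1 − 1.000 = 0.000

0.000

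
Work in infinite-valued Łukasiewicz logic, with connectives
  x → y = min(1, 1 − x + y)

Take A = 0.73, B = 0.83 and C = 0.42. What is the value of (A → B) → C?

0.42

A → B = min(1, 1 − 0.73 + 0.83) = min(1, 1.10) = 1.00
(A → B) → C = min(1, 1 − 1.00 + 0.42) = min(1, 0.42) = 0.42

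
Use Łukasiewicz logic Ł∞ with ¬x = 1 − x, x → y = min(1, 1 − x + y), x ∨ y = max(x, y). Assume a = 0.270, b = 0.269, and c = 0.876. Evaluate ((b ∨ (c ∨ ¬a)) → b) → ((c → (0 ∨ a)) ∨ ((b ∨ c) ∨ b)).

1.000

¬a = 1 − 0.270 = 0.730
c ∨ ¬a = max(0.876, 0.730) = 0.876
b ∨ (c ∨ ¬a) = max(0.269, 0.876) = 0.876
(b ∨ (c ∨ ¬a)) → b = min(1, 1 − 0.876 + 0.269) = min(1, 0.393) = 0.393
0 ∨ a = max(0.000, 0.270) = 0.270
c → (0 ∨ a) = min(1, 1 − 0.876 + 0.270) = min(1, 0.394) = 0.394
b ∨ c = max(0.269, 0.876) = 0.876
(b ∨ c) ∨ b = max(0.876, 0.269) = 0.876
(c → (0 ∨ a)) ∨ ((b ∨ c) ∨ b) = max(0.394, 0.876) = 0.876
((b ∨ (c ∨ ¬a)) → b) → ((c → (0 ∨ a)) ∨ ((b ∨ c) ∨ b)) = min(1, 1 − 0.393 + 0.876) = min(1, 1.483) = 1.000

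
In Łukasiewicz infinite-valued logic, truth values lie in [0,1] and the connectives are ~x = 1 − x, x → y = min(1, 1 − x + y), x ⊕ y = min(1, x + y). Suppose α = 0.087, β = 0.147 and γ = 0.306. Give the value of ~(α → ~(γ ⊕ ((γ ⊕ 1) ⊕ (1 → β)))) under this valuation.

γ ⊕ 1 = min(1, 0.306 + 1.000) = min(1, 1.306) = 1.000
1 → β = min(1, 1 − 1.000 + 0.147) = min(1, 0.147) = 0.147
(γ ⊕ 1) ⊕ (1 → β) = min(1, 1.000 + 0.147) = min(1, 1.147) = 1.000
γ ⊕ ((γ ⊕ 1) ⊕ (1 → β)) = min(1, 0.306 + 1.000) = min(1, 1.306) = 1.000
~(γ ⊕ ((γ ⊕ 1) ⊕ (1 → β))) = 1 − 1.000 = 0.000
α → ~(γ ⊕ ((γ ⊕ 1) ⊕ (1 → β))) = min(1, 1 − 0.087 + 0.000) = min(1, 0.913) = 0.913
~(α → ~(γ ⊕ ((γ ⊕ 1) ⊕ (1 → β)))) = 1 − 0.913 = 0.087

0.087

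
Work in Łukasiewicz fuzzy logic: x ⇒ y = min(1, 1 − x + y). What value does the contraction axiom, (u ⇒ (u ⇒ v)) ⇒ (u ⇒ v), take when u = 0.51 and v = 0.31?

0.80

u ⇒ v = min(1, 1 − 0.51 + 0.31) = min(1, 0.80) = 0.80
u ⇒ (u ⇒ v) = min(1, 1 − 0.51 + 0.80) = min(1, 1.29) = 1.00
(u ⇒ (u ⇒ v)) ⇒ (u ⇒ v) = min(1, 1 − 1.00 + 0.80) = min(1, 0.80) = 0.80
(The value 0.80 < 1 shows this instance is not satisfied; fails in Ł∞ (the t-norm is not idempotent).)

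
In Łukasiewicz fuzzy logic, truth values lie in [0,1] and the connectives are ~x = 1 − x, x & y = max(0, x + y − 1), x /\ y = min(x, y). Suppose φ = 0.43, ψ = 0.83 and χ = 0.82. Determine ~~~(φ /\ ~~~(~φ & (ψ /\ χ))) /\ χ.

~φ = 1 − 0.43 = 0.57
ψ /\ χ = min(0.83, 0.82) = 0.82
~φ & (ψ /\ χ) = max(0, 0.57 + 0.82 − 1) = max(0, 0.39) = 0.39
~(~φ & (ψ /\ χ)) = 1 − 0.39 = 0.61
~~(~φ & (ψ /\ χ)) = 1 − 0.61 = 0.39
~~~(~φ & (ψ /\ χ)) = 1 − 0.39 = 0.61
φ /\ ~~~(~φ & (ψ /\ χ)) = min(0.43, 0.61) = 0.43
~(φ /\ ~~~(~φ & (ψ /\ χ))) = 1 − 0.43 = 0.57
~~(φ /\ ~~~(~φ & (ψ /\ χ))) = 1 − 0.57 = 0.43
~~~(φ /\ ~~~(~φ & (ψ /\ χ))) = 1 − 0.43 = 0.57
~~~(φ /\ ~~~(~φ & (ψ /\ χ))) /\ χ = min(0.57, 0.82) = 0.57

0.57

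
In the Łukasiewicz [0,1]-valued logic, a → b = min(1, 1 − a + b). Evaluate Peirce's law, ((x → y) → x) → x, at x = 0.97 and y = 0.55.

0.97

x → y = min(1, 1 − 0.97 + 0.55) = min(1, 0.58) = 0.58
(x → y) → x = min(1, 1 − 0.58 + 0.97) = min(1, 1.39) = 1.00
((x → y) → x) → x = min(1, 1 − 1.00 + 0.97) = min(1, 0.97) = 0.97
(The value 0.97 < 1 shows this instance is not satisfied; not a Ł∞-tautology in general.)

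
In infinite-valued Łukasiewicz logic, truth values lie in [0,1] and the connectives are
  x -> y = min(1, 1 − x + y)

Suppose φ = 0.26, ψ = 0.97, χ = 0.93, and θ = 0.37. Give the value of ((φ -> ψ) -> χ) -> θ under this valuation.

φ -> ψ = min(1, 1 − 0.26 + 0.97) = min(1, 1.71) = 1.00
(φ -> ψ) -> χ = min(1, 1 − 1.00 + 0.93) = min(1, 0.93) = 0.93
((φ -> ψ) -> χ) -> θ = min(1, 1 − 0.93 + 0.37) = min(1, 0.44) = 0.44

0.44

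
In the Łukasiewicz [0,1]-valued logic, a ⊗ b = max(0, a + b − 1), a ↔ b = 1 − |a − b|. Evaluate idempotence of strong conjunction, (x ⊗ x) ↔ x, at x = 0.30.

x ⊗ x = max(0, 0.30 + 0.30 − 1) = max(0, -0.40) = 0.00
(x ⊗ x) ↔ x = 1 − |0.00 − 0.30| = 1 − 0.30 = 0.70
(The value 0.70 < 1 shows this instance is not satisfied; fails in Ł∞ since a ⊗ a = max(0, 2a−1) ≠ a in general.)

0.70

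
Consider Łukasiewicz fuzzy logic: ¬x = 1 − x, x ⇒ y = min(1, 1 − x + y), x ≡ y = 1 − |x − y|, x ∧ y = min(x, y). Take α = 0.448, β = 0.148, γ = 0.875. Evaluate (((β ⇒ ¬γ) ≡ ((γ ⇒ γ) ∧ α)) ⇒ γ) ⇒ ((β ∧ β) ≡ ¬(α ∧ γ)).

0.596

¬γ = 1 − 0.875 = 0.125
β ⇒ ¬γ = min(1, 1 − 0.148 + 0.125) = min(1, 0.977) = 0.977
γ ⇒ γ = min(1, 1 − 0.875 + 0.875) = min(1, 1.000) = 1.000
(γ ⇒ γ) ∧ α = min(1.000, 0.448) = 0.448
(β ⇒ ¬γ) ≡ ((γ ⇒ γ) ∧ α) = 1 − |0.977 − 0.448| = 1 − 0.529 = 0.471
((β ⇒ ¬γ) ≡ ((γ ⇒ γ) ∧ α)) ⇒ γ = min(1, 1 − 0.471 + 0.875) = min(1, 1.404) = 1.000
β ∧ β = min(0.148, 0.148) = 0.148
α ∧ γ = min(0.448, 0.875) = 0.448
¬(α ∧ γ) = 1 − 0.448 = 0.552
(β ∧ β) ≡ ¬(α ∧ γ) = 1 − |0.148 − 0.552| = 1 − 0.404 = 0.596
(((β ⇒ ¬γ) ≡ ((γ ⇒ γ) ∧ α)) ⇒ γ) ⇒ ((β ∧ β) ≡ ¬(α ∧ γ)) = min(1, 1 − 1.000 + 0.596) = min(1, 0.596) = 0.596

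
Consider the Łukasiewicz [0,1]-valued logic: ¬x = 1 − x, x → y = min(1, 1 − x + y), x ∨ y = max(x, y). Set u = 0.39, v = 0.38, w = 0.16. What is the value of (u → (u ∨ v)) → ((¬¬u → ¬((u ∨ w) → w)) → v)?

u ∨ v = max(0.39, 0.38) = 0.39
u → (u ∨ v) = min(1, 1 − 0.39 + 0.39) = min(1, 1.00) = 1.00
¬u = 1 − 0.39 = 0.61
¬¬u = 1 − 0.61 = 0.39
u ∨ w = max(0.39, 0.16) = 0.39
(u ∨ w) → w = min(1, 1 − 0.39 + 0.16) = min(1, 0.77) = 0.77
¬((u ∨ w) → w) = 1 − 0.77 = 0.23
¬¬u → ¬((u ∨ w) → w) = min(1, 1 − 0.39 + 0.23) = min(1, 0.84) = 0.84
(¬¬u → ¬((u ∨ w) → w)) → v = min(1, 1 − 0.84 + 0.38) = min(1, 0.54) = 0.54
(u → (u ∨ v)) → ((¬¬u → ¬((u ∨ w) → w)) → v) = min(1, 1 − 1.00 + 0.54) = min(1, 0.54) = 0.54

0.54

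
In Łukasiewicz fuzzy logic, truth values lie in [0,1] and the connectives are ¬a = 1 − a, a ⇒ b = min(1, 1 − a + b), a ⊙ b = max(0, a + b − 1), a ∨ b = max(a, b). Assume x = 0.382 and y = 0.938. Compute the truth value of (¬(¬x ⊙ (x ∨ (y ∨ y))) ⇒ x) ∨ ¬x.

¬x = 1 − 0.382 = 0.618
y ∨ y = max(0.938, 0.938) = 0.938
x ∨ (y ∨ y) = max(0.382, 0.938) = 0.938
¬x ⊙ (x ∨ (y ∨ y)) = max(0, 0.618 + 0.938 − 1) = max(0, 0.556) = 0.556
¬(¬x ⊙ (x ∨ (y ∨ y))) = 1 − 0.556 = 0.444
¬(¬x ⊙ (x ∨ (y ∨ y))) ⇒ x = min(1, 1 − 0.444 + 0.382) = min(1, 0.938) = 0.938
(¬(¬x ⊙ (x ∨ (y ∨ y))) ⇒ x) ∨ ¬x = max(0.938, 0.618) = 0.938

0.938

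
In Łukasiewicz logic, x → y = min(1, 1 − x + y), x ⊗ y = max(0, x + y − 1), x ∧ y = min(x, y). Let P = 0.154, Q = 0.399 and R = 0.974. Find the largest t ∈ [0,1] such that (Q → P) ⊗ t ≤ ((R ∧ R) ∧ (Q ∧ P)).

0.399

Q → P = min(1, 1 − 0.399 + 0.154) = min(1, 0.755) = 0.755
So the left factor is Q → P = 0.755.
R ∧ R = min(0.974, 0.974) = 0.974
Q ∧ P = min(0.399, 0.154) = 0.154
(R ∧ R) ∧ (Q ∧ P) = min(0.974, 0.154) = 0.154
So the right-hand bound is (R ∧ R) ∧ (Q ∧ P) = 0.154.
The residuum of the Łukasiewicz t-norm gives the supremum: min(1, 1 − 0.755 + 0.154).
1 − 0.755 + 0.154 = 0.399, so t = min(1, 0.399) = 0.399.
Check: 0.755 ⊗ 0.399 = max(0, 0.154) = 0.154 ≤ 0.154.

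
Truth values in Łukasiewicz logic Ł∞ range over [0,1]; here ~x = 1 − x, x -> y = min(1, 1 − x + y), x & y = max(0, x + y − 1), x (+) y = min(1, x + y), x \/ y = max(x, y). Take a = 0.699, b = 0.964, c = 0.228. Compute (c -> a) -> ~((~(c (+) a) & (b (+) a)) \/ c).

0.772

c -> a = min(1, 1 − 0.228 + 0.699) = min(1, 1.471) = 1.000
c (+) a = min(1, 0.228 + 0.699) = min(1, 0.927) = 0.927
~(c (+) a) = 1 − 0.927 = 0.073
b (+) a = min(1, 0.964 + 0.699) = min(1, 1.663) = 1.000
~(c (+) a) & (b (+) a) = max(0, 0.073 + 1.000 − 1) = max(0, 0.073) = 0.073
(~(c (+) a) & (b (+) a)) \/ c = max(0.073, 0.228) = 0.228
~((~(c (+) a) & (b (+) a)) \/ c) = 1 − 0.228 = 0.772
(c -> a) -> ~((~(c (+) a) & (b (+) a)) \/ c) = min(1, 1 − 1.000 + 0.772) = min(1, 0.772) = 0.772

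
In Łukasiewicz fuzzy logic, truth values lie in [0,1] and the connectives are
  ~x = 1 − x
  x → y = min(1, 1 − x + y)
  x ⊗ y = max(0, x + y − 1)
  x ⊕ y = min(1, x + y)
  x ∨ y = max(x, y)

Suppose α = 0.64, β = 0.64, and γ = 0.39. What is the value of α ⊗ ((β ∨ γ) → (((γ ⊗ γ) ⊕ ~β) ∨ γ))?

0.39

β ∨ γ = max(0.64, 0.39) = 0.64
γ ⊗ γ = max(0, 0.39 + 0.39 − 1) = max(0, -0.22) = 0.00
~β = 1 − 0.64 = 0.36
(γ ⊗ γ) ⊕ ~β = min(1, 0.00 + 0.36) = min(1, 0.36) = 0.36
((γ ⊗ γ) ⊕ ~β) ∨ γ = max(0.36, 0.39) = 0.39
(β ∨ γ) → (((γ ⊗ γ) ⊕ ~β) ∨ γ) = min(1, 1 − 0.64 + 0.39) = min(1, 0.75) = 0.75
α ⊗ ((β ∨ γ) → (((γ ⊗ γ) ⊕ ~β) ∨ γ)) = max(0, 0.64 + 0.75 − 1) = max(0, 0.39) = 0.39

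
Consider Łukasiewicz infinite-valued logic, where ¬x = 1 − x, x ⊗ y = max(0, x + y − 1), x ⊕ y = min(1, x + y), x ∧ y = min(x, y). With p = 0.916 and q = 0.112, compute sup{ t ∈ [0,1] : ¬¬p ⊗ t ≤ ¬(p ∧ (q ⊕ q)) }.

¬p = 1 − 0.916 = 0.084
¬¬p = 1 − 0.084 = 0.916
So the left factor is ¬¬p = 0.916.
q ⊕ q = min(1, 0.112 + 0.112) = min(1, 0.224) = 0.224
p ∧ (q ⊕ q) = min(0.916, 0.224) = 0.224
¬(p ∧ (q ⊕ q)) = 1 − 0.224 = 0.776
So the right-hand bound is ¬(p ∧ (q ⊕ q)) = 0.776.
The residuum of the Łukasiewicz t-norm gives the supremum: min(1, 1 − 0.916 + 0.776).
1 − 0.916 + 0.776 = 0.860, so t = min(1, 0.860) = 0.860.
Check: 0.916 ⊗ 0.860 = max(0, 0.776) = 0.776 ≤ 0.776.

0.860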